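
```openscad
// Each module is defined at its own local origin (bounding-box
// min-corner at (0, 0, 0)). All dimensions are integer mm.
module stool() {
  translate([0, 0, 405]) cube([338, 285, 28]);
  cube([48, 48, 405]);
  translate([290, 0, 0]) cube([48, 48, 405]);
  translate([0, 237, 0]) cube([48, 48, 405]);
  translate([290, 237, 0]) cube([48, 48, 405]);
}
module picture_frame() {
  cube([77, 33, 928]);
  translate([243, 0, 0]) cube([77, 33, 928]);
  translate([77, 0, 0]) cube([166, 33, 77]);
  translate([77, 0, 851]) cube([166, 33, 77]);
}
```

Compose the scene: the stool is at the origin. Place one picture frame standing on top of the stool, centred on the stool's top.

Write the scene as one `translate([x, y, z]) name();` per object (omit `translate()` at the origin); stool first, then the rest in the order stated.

stool();
translate([9, 126, 433]) picture_frame();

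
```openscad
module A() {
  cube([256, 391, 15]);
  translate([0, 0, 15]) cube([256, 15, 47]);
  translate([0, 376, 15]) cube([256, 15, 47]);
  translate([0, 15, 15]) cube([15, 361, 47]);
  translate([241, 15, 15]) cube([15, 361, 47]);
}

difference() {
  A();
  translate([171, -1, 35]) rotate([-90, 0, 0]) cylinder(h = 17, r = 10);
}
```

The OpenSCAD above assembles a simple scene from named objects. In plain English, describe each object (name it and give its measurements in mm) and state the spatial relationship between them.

A is an open storage box with external size 256×391×62 mm and wall thickness 15 mm (the base is also 15 mm thick). The base covers the whole footprint; the four walls stand on the base, with the y-facing walls full-width and the x-facing walls fitting between their inner faces.

The open box has a circular hole of radius 10 mm through its front wall, centred at (x = 171, z = 35).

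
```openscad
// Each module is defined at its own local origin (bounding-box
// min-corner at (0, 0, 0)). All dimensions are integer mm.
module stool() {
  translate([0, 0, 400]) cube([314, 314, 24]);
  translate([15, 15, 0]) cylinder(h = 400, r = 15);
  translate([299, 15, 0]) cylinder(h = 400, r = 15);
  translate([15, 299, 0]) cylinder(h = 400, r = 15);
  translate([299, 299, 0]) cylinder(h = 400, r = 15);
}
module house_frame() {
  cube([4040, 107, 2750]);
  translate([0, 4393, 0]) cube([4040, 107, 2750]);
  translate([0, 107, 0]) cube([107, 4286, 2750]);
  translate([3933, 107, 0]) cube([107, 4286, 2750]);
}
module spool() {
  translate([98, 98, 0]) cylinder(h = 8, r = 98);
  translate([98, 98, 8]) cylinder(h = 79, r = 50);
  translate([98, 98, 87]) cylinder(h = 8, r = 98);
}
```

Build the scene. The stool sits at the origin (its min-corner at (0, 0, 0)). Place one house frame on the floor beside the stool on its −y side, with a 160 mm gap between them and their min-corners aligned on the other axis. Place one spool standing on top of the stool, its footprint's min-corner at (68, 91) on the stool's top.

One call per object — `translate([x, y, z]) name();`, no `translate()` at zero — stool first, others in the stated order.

stool();
translate([0, -4660, 0]) house_frame();
translate([68, 91, 424]) spool();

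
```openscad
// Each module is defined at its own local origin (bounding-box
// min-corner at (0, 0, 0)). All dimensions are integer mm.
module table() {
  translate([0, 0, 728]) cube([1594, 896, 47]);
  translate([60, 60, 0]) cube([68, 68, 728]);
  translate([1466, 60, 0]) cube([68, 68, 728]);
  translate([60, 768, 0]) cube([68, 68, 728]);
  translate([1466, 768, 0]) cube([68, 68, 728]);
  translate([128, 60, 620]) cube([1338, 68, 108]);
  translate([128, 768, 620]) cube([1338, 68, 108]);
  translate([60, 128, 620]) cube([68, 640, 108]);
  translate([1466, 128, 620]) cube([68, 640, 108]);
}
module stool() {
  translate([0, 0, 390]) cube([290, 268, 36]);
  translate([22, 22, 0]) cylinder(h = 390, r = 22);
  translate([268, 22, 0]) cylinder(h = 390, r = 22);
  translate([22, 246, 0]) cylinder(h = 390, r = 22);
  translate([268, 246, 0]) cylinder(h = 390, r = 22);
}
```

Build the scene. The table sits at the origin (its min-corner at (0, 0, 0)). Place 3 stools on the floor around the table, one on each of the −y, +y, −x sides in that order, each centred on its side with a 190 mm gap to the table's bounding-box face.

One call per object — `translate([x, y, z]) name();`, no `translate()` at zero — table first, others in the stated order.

table();
translate([652, -458, 0]) stool();
translate([652, 1086, 0]) stool();
translate([-480, 314, 0]) stool();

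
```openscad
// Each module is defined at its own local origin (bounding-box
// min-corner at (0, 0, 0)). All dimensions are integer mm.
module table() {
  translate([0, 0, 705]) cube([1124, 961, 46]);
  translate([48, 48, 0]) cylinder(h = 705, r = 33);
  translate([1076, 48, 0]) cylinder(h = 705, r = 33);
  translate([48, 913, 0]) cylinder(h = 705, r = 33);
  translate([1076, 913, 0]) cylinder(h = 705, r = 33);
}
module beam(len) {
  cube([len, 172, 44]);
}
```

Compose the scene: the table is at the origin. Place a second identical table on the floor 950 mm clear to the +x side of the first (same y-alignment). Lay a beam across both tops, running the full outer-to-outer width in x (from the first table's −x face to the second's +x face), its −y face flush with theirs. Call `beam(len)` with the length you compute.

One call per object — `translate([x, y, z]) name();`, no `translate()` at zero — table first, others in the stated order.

table();
translate([2074, 0, 0]) table();
translate([0, 0, 751]) beam(3198);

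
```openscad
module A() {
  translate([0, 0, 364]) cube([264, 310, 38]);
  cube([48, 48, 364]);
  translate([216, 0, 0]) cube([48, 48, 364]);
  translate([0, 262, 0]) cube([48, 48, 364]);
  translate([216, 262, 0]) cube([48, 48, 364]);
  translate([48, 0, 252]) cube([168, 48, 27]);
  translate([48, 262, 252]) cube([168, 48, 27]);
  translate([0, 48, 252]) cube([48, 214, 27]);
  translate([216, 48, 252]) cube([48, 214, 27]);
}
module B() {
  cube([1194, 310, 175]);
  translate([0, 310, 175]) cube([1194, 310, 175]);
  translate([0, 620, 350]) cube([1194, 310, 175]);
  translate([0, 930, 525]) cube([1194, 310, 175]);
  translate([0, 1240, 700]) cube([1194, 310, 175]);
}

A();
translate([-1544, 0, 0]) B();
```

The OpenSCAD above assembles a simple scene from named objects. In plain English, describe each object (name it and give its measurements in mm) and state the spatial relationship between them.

A is a simple wooden stool: a rectangular seat 264 mm (x) by 310 mm (y), 38 mm thick, top face at z = 402 mm, on four square legs, each 48×48 mm in cross-section. The legs rest on z = 0, each flush with a corner of the seat. Four stretchers, 48 mm wide and 27 mm tall, connect adjacent legs with their undersides at z = 252 mm, each running between the inner faces of the legs it joins and aligned with the legs' outer faces on the other axis.

B is a run of 5 identical solid stair steps. Each tread is 1194×310 mm and each step block is 175 mm high. Step 1 rests on the floor; step k is offset from step 1 by (k−1)×310 mm in y and (k−1)×175 mm in z.

The staircase is on the floor beside the stool on its −x side.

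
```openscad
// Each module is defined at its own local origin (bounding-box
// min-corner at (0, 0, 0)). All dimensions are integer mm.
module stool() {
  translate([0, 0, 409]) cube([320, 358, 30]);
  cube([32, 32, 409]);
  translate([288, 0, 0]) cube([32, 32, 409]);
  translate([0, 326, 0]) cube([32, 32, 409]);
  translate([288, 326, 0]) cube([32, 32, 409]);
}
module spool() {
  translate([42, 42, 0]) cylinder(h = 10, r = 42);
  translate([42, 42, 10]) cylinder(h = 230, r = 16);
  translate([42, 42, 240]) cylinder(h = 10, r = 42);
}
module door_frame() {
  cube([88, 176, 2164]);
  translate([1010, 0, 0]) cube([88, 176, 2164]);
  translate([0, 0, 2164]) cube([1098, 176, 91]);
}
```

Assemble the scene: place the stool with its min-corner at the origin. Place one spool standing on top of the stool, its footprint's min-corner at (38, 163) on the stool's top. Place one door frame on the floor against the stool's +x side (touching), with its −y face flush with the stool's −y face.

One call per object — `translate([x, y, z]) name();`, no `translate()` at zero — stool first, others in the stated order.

stool();
translate([38, 163, 439]) spool();
translate([320, 0, 0]) door_frame();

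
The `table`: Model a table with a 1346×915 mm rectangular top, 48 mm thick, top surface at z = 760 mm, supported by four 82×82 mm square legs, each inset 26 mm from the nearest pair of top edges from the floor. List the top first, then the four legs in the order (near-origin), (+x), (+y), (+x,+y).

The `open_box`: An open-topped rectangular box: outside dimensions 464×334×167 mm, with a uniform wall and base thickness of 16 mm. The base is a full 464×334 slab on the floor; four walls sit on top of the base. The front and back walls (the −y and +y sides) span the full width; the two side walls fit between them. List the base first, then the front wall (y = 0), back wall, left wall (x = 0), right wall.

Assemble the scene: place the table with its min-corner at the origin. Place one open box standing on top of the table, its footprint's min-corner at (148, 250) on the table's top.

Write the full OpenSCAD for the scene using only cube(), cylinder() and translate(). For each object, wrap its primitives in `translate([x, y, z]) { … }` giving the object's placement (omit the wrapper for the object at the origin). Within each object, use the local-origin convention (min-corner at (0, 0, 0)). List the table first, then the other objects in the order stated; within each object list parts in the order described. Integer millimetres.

translate([0, 0, 712]) cube([1346, 915, 48]);
translate([26, 26, 0]) cube([82, 82, 712]);
translate([1238, 26, 0]) cube([82, 82, 712]);
translate([26, 807, 0]) cube([82, 82, 712]);
translate([1238, 807, 0]) cube([82, 82, 712]);
translate([148, 250, 760]) {
  cube([464, 334, 16]);
  translate([0, 0, 16]) cube([464, 16, 151]);
  translate([0, 318, 16]) cube([464, 16, 151]);
  translate([0, 16, 16]) cube([16, 302, 151]);
  translate([448, 16, 16]) cube([16, 302, 151]);
}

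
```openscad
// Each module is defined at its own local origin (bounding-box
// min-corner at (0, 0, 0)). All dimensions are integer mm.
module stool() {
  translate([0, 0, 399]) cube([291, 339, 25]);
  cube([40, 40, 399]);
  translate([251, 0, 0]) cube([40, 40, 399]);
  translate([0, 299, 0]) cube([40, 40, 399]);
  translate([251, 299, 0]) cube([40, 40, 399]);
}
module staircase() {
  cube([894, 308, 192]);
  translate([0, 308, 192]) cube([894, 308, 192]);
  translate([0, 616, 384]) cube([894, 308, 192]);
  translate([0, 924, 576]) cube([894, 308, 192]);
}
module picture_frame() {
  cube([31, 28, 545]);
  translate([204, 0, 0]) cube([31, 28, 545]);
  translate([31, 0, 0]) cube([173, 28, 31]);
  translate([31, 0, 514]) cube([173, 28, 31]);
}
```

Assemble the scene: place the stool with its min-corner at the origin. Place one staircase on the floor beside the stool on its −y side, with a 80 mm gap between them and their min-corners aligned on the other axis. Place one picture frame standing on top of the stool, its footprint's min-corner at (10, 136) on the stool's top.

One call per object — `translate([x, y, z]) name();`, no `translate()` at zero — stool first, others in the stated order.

stool();
translate([0, -1312, 0]) staircase();
translate([10, 136, 424]) picture_frame();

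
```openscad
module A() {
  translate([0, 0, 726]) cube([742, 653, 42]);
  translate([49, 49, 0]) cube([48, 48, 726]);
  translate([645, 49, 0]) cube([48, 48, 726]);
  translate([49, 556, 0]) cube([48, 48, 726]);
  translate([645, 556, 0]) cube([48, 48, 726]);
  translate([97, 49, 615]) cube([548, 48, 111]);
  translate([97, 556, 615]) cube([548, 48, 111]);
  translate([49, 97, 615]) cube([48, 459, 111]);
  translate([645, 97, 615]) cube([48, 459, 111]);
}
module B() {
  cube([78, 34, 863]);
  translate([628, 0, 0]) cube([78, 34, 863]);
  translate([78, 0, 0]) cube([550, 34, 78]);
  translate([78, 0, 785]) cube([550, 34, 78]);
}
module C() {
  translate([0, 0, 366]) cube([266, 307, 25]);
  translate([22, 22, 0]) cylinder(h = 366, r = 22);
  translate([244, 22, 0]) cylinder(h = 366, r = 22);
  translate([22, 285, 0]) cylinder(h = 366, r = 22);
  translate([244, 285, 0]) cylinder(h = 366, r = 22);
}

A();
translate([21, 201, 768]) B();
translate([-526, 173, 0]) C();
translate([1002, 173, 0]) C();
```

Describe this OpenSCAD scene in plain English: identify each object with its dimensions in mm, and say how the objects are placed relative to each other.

A is a table with a 742×653 mm rectangular top, 42 mm thick, top surface at z = 768 mm, supported by four 48×48 mm square legs, each inset 49 mm from the nearest pair of top edges, running from the floor. Four apron rails, 48 mm thick and 111 mm tall, run between adjacent legs with their top edges flush with the underside of the top and their outer faces flush with the legs' outer faces.

B is a picture frame with a 550×707 mm rectangular opening (x by z) and a uniform 78 mm border on every side. Frame depth is 34 mm along y. It is built from two vertical stiles running the full outside height and two horizontal rails spanning the gap between the stiles.

C is a simple wooden stool: a rectangular seat 266 mm (x) by 307 mm (y), 25 mm thick, top face at z = 391 mm, on four round legs, each 44 mm in diameter. The legs rest on z = 0, each leg's axis is inset half a diameter from the nearest pair of seat edges (so the leg's bounding box is flush with the corner).

The picture frame is on top of the table. Two stools sit around the table at the −x, +x sides.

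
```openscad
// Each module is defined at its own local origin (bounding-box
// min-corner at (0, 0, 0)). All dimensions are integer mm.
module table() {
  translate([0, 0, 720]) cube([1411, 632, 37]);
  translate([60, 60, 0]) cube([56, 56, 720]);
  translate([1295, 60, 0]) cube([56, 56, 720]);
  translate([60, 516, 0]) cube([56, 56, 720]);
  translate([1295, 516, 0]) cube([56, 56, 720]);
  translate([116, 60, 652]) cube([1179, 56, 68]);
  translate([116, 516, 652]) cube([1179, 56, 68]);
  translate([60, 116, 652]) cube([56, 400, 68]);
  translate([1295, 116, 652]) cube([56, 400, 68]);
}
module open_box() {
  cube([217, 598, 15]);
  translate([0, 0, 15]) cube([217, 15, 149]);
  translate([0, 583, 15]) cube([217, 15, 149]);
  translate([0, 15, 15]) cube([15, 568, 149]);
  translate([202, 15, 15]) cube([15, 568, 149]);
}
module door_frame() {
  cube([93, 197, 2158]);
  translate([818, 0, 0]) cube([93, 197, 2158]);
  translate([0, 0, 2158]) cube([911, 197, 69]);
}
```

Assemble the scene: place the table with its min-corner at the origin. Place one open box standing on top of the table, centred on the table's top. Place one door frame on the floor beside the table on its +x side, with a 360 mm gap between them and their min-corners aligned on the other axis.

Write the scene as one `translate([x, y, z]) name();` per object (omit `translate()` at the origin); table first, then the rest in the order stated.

table();
translate([597, 17, 757]) open_box();
translate([1771, 0, 0]) door_frame();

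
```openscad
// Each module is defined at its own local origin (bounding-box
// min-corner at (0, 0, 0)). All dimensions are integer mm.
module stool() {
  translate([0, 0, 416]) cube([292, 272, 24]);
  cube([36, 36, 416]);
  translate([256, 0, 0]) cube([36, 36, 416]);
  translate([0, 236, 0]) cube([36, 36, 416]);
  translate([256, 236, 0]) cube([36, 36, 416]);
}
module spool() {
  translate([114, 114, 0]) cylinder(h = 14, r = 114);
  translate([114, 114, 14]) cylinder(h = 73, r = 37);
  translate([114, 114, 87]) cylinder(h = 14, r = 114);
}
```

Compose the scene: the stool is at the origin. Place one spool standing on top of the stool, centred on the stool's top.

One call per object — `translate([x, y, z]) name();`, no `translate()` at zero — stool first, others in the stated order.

stool();
translate([32, 22, 440]) spool();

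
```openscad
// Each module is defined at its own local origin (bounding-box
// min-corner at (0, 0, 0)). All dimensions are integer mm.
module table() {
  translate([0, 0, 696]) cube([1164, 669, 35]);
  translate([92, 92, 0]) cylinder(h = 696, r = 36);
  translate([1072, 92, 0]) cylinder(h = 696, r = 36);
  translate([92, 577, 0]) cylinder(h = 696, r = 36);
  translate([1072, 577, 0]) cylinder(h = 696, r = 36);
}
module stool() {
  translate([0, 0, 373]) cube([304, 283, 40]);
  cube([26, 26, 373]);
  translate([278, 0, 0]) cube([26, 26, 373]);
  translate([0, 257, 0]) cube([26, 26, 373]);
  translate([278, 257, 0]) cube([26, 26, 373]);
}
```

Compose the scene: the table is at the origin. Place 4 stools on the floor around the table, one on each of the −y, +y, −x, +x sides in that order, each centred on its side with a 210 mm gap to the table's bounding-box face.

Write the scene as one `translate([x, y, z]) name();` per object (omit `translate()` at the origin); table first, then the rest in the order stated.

table();
translate([430, -493, 0]) stool();
translate([430, 879, 0]) stool();
translate([-514, 193, 0]) stool();
translate([1374, 193, 0]) stool();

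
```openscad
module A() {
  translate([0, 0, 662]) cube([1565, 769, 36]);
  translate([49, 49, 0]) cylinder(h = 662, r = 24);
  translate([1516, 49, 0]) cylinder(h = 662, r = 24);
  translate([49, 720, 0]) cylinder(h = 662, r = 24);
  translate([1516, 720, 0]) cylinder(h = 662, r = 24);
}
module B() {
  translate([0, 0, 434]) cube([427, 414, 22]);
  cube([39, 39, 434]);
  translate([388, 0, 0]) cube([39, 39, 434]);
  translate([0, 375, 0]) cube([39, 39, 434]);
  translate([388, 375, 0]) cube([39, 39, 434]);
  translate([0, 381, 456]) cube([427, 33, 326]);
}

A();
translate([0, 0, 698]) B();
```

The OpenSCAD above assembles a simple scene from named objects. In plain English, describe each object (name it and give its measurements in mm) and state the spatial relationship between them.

A is a rectangular dining table. The top is 1565×769×36 mm with its upper surface at z = 698 mm. It stands on four round legs of 48 mm diameter, each leg's bounding box inset 25 mm from the nearest pair of top edges, running from the floor to the underside of the top.

B is a chair. The seat is a 427×414×22 mm slab with its top at z = 456 mm, on four 39×39 mm corner legs (flush with the seat edges, standing on z = 0). A flat backrest 33 mm thick, 326 mm tall, spans the full seat width and rises from the seat top along its +y edge, rear face flush with the rear of the seat.

The chair is on top of the table.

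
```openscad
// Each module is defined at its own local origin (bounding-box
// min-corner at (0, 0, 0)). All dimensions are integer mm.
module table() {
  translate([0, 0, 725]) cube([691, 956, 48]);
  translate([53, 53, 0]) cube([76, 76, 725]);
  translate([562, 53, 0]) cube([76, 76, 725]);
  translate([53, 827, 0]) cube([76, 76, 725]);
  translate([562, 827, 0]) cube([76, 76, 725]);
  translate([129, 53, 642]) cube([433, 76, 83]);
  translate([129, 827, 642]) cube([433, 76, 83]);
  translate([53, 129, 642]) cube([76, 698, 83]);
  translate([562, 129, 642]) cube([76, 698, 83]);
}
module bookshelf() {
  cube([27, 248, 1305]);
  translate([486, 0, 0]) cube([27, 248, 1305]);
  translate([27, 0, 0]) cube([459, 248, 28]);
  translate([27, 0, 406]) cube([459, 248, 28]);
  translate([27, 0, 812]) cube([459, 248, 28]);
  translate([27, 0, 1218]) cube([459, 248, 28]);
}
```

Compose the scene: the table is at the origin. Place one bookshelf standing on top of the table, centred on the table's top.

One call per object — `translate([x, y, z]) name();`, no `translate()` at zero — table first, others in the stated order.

table();
translate([89, 354, 773]) bookshelf();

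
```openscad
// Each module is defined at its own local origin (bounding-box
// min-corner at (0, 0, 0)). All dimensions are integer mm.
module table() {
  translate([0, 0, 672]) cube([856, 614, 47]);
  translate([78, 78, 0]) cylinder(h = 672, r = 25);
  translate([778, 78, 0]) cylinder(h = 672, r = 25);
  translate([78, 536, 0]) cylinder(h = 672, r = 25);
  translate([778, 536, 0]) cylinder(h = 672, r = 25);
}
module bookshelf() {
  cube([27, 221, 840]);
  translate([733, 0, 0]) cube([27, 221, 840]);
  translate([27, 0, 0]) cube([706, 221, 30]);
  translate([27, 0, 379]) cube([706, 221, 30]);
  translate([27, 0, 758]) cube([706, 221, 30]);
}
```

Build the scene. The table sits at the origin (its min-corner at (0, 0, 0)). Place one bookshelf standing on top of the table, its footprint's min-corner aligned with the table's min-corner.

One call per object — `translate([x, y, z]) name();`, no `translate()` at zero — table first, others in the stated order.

table();
translate([0, 0, 719]) bookshelf();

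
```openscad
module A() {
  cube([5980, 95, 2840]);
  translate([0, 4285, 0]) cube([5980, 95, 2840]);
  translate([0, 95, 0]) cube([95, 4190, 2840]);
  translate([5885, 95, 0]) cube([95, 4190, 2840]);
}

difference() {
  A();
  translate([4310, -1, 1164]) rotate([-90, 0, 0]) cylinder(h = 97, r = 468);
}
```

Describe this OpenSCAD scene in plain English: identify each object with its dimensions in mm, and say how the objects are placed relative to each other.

A is the wall frame of a small rectangular building: four walls, each 2840 mm tall and 95 mm thick, enclosing a footprint 5980 mm (x) by 4380 mm (y) outside-to-outside, with no floor or roof. The front and back walls (the −y and +y sides) span the full width; the two side walls fit between them.

The house frame has a circular hole of radius 468 mm through its front wall, centred at (x = 4310, z = 1164).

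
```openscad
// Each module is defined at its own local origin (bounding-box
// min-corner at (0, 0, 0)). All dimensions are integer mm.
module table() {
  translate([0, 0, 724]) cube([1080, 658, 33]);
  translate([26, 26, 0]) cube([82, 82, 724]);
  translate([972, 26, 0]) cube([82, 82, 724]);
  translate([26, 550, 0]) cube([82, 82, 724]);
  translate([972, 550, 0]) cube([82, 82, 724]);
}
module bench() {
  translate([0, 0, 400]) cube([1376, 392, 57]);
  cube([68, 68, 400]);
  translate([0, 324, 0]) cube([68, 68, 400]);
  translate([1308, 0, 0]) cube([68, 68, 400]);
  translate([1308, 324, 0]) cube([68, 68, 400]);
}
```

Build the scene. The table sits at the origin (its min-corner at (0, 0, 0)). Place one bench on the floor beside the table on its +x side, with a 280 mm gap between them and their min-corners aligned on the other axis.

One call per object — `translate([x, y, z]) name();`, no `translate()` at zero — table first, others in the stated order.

table();
translate([1360, 0, 0]) bench();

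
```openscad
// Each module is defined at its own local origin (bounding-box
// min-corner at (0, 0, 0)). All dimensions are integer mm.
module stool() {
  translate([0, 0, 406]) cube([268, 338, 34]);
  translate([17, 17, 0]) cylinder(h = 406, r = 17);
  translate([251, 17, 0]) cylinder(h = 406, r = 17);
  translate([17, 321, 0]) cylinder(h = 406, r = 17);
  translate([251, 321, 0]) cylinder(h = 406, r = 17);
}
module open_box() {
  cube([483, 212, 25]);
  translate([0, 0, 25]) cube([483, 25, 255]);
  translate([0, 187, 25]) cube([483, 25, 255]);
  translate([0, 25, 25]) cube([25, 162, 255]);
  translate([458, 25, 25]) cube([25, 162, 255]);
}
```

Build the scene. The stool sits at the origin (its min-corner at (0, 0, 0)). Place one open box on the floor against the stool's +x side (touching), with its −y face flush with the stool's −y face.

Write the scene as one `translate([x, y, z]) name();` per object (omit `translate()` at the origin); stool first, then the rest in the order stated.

stool();
translate([268, 0, 0]) open_box();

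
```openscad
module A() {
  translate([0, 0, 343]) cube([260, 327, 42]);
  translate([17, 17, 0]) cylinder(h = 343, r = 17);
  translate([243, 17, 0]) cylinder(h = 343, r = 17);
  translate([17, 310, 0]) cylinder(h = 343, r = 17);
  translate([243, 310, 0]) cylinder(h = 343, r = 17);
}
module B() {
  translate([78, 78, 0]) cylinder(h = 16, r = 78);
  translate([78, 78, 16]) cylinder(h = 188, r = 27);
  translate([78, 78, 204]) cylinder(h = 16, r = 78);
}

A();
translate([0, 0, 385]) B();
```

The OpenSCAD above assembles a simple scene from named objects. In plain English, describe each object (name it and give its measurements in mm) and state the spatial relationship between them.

A is a four-legged stool. The seat is a 260×327×42 mm slab whose top surface is at z = 385 mm; four round legs, each 34 mm in diameter, run from the floor (z = 0) to the underside of the seat, each leg's axis is inset half a diameter from the nearest pair of seat edges (so the leg's bounding box is flush with the corner).

B is a spool: two coaxial disc flanges of radius 78 mm and thickness 16 mm, joined by a core cylinder of radius 27 mm and height 188 mm. The lower flange rests on z = 0 and the three cylinders share a vertical axis.

The spool is on top of the stool.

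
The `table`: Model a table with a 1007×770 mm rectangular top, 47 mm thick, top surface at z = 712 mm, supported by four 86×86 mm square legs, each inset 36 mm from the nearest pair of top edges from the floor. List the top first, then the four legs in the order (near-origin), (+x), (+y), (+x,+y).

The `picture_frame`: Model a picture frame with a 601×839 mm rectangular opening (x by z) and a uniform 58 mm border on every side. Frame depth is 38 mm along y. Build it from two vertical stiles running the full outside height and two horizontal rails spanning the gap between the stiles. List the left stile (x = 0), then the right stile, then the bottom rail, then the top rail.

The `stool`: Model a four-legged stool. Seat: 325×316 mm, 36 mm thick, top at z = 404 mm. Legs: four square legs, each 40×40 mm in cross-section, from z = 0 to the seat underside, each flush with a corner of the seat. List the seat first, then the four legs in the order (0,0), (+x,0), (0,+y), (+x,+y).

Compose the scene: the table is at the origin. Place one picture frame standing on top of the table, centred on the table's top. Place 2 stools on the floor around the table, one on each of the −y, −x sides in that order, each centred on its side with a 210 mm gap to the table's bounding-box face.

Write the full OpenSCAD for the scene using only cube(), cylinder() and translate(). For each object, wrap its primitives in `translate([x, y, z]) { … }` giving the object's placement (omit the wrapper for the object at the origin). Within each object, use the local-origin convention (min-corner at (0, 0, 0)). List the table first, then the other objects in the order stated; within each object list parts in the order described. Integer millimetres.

translate([0, 0, 665]) cube([1007, 770, 47]);
translate([36, 36, 0]) cube([86, 86, 665]);
translate([885, 36, 0]) cube([86, 86, 665]);
translate([36, 648, 0]) cube([86, 86, 665]);
translate([885, 648, 0]) cube([86, 86, 665]);
translate([145, 366, 712]) {
  cube([58, 38, 955]);
  translate([659, 0, 0]) cube([58, 38, 955]);
  translate([58, 0, 0]) cube([601, 38, 58]);
  translate([58, 0, 897]) cube([601, 38, 58]);
}
translate([341, -526, 0]) {
  translate([0, 0, 368]) cube([325, 316, 36]);
  cube([40, 40, 368]);
  translate([285, 0, 0]) cube([40, 40, 368]);
  translate([0, 276, 0]) cube([40, 40, 368]);
  translate([285, 276, 0]) cube([40, 40, 368]);
}
translate([-535, 227, 0]) {
  translate([0, 0, 368]) cube([325, 316, 36]);
  cube([40, 40, 368]);
  translate([285, 0, 0]) cube([40, 40, 368]);
  translate([0, 276, 0]) cube([40, 40, 368]);
  translate([285, 276, 0]) cube([40, 40, 368]);
}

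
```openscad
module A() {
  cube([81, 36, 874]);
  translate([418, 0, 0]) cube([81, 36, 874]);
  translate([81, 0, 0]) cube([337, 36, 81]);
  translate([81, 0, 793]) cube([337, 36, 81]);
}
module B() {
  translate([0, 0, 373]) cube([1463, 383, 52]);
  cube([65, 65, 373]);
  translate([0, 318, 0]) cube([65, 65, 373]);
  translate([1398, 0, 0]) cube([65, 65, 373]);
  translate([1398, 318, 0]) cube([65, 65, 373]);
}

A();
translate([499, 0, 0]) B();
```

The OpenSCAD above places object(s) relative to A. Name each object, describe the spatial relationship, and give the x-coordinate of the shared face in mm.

A is a picture frame. B is a bench. The bench is against the picture frame's +x side, with their −y faces flush. The x-coordinate of the shared face is 499 mm.

The picture frame's +x face and the bench's −x face are both at x = 499 mm.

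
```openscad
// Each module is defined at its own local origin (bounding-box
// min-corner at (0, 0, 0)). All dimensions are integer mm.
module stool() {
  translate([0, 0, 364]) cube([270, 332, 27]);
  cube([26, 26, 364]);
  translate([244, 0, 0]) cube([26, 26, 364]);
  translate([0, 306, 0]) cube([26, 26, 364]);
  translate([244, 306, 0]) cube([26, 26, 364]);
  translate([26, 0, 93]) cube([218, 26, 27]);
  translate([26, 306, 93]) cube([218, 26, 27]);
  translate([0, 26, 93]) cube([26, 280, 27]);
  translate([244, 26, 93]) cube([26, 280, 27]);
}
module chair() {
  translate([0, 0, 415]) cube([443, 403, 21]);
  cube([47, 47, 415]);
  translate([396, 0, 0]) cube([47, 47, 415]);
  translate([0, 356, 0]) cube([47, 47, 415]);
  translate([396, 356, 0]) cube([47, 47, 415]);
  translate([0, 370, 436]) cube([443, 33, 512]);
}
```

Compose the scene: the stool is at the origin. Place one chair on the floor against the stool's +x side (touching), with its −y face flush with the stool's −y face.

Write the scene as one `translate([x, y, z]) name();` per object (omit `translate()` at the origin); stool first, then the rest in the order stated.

stool();
translate([270, 0, 0]) chair();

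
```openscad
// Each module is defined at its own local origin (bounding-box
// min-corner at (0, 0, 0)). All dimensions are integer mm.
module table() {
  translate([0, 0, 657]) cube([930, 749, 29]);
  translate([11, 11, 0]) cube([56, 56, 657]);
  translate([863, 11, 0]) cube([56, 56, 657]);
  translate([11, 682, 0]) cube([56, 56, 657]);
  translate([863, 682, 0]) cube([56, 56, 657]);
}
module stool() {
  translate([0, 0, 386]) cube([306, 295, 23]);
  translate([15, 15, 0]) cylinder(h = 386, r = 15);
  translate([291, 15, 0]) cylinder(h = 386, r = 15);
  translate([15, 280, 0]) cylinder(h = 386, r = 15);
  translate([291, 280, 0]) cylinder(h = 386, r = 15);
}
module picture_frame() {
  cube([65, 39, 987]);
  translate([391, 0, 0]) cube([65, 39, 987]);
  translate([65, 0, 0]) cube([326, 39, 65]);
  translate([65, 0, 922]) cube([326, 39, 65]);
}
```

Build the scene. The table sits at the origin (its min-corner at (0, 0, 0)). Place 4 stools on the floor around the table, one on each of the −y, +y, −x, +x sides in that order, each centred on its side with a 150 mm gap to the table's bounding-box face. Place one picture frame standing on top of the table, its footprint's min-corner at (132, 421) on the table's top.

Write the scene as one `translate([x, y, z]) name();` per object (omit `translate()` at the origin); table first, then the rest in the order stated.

table();
translate([312, -445, 0]) stool();
translate([312, 899, 0]) stool();
translate([-456, 227, 0]) stool();
translate([1080, 227, 0]) stool();
translate([132, 421, 686]) picture_frame();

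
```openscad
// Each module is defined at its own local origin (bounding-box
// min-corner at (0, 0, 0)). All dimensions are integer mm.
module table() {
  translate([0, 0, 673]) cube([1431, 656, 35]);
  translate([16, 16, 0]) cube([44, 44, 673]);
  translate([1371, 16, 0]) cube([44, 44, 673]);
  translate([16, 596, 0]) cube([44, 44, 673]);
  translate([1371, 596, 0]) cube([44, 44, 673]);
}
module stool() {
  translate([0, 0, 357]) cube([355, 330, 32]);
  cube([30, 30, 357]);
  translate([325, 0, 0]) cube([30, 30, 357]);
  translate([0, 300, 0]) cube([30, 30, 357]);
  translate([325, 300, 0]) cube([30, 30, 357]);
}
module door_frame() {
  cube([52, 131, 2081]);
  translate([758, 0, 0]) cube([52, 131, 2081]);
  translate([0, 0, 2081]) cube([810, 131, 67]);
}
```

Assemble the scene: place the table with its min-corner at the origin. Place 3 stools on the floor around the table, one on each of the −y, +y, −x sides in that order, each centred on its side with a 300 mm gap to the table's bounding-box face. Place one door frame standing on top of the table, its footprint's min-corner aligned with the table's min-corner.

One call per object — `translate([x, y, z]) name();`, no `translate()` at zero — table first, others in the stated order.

table();
translate([538, -630, 0]) stool();
translate([538, 956, 0]) stool();
translate([-655, 163, 0]) stool();
translate([0, 0, 708]) door_frame();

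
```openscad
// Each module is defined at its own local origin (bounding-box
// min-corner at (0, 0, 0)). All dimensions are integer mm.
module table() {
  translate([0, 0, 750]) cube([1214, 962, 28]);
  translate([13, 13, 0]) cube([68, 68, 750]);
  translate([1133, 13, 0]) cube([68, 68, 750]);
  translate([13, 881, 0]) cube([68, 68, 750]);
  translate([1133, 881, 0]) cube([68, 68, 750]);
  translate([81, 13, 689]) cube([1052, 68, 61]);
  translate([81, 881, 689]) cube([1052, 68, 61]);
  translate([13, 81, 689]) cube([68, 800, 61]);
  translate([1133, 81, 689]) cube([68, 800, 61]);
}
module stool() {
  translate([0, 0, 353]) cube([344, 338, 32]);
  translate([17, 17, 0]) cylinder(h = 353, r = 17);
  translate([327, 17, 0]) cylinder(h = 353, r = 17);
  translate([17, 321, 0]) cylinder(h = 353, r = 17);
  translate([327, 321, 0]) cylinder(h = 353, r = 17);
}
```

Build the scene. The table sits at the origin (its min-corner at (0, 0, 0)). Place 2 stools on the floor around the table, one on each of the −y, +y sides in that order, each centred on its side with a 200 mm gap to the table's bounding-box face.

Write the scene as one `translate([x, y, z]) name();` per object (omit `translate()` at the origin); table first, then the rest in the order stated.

table();
translate([435, -538, 0]) stool();
translate([435, 1162, 0]) stool();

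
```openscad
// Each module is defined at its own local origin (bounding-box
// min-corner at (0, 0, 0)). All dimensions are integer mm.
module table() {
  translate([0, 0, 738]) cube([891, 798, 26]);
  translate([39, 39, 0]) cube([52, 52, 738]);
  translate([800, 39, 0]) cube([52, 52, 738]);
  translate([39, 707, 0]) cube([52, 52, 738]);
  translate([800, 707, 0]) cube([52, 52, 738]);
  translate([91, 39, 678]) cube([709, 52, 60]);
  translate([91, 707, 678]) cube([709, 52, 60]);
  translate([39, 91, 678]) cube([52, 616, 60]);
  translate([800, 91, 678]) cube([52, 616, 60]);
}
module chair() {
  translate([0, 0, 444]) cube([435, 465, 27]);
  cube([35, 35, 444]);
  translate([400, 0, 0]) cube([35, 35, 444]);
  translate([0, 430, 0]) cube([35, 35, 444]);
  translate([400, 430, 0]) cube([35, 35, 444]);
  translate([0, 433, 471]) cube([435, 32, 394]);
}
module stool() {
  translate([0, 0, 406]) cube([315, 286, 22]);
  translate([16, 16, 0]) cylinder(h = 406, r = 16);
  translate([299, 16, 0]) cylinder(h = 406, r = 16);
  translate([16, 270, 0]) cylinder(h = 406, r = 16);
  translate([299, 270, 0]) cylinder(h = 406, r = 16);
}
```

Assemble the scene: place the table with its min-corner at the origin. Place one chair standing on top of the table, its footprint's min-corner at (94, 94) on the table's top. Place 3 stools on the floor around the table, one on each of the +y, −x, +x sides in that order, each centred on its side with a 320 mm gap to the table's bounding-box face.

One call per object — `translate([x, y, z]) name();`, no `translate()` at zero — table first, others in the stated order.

table();
translate([94, 94, 764]) chair();
translate([288, 1118, 0]) stool();
translate([-635, 256, 0]) stool();
translate([1211, 256, 0]) stool();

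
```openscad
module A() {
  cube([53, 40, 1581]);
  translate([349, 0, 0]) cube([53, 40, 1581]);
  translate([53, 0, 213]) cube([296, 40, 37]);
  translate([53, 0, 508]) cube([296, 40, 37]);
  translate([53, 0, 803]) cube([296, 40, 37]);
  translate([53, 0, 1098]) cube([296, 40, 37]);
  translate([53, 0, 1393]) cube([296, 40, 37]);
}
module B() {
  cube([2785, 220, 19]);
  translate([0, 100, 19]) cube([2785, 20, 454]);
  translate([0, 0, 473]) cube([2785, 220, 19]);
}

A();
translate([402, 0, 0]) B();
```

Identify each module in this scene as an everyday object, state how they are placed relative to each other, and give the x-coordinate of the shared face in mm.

The ladder's +x face and the I-beam's −x face are both at x = 402 mm.

A is a ladder. B is an I-beam. The I-beam is against the ladder's +x side, with their −y faces flush. The x-coordinate of the shared face is 402 mm.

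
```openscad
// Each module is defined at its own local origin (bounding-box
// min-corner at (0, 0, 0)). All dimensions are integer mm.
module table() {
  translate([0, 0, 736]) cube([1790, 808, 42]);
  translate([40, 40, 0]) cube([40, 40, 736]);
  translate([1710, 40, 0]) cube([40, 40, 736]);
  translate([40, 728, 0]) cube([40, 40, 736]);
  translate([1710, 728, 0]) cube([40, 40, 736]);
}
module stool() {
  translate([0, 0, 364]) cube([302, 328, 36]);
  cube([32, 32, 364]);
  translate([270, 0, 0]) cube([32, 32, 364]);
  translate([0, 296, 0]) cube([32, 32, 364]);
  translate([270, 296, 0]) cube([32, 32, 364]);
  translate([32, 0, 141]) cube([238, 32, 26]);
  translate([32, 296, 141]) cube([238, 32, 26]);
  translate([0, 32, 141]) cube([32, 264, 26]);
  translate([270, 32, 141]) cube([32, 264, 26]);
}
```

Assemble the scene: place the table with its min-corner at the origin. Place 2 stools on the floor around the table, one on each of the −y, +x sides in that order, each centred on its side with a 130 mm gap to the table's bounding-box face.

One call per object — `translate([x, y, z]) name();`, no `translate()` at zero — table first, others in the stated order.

table();
translate([744, -458, 0]) stool();
translate([1920, 240, 0]) stool();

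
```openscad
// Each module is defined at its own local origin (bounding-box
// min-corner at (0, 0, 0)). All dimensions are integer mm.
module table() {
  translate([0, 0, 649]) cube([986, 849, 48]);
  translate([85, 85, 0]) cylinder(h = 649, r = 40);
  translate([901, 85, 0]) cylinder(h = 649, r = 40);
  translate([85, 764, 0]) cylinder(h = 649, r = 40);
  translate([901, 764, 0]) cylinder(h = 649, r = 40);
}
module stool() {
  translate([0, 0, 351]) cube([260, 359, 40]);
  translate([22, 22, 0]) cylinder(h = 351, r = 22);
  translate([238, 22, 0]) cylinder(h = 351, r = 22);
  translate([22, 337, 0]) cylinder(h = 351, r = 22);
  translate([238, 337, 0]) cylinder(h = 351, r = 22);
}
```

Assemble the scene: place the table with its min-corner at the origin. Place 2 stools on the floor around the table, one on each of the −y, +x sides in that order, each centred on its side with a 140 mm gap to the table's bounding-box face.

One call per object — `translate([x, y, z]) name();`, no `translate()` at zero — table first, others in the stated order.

table();
translate([363, -499, 0]) stool();
translate([1126, 245, 0]) stool();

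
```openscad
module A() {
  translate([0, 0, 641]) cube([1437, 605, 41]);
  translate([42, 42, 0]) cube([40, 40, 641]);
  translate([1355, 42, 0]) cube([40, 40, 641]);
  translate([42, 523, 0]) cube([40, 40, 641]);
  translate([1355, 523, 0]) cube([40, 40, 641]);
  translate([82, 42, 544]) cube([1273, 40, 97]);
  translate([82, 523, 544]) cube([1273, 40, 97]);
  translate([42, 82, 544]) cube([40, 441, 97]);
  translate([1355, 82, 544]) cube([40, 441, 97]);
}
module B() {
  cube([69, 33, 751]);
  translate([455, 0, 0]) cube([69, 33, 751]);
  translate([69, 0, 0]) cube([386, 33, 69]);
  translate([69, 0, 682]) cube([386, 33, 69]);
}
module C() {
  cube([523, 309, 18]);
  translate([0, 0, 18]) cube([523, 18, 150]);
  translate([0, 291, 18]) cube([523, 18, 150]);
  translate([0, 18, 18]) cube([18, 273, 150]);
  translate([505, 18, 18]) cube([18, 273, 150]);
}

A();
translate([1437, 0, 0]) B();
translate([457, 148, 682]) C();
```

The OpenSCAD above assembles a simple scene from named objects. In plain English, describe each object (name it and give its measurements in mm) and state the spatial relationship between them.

A is a table with a 1437×605 mm rectangular top, 41 mm thick, top surface at z = 682 mm, supported by four 40×40 mm square legs, each inset 42 mm from the nearest pair of top edges, running from the floor. Four apron rails, 40 mm thick and 97 mm tall, run between adjacent legs with their top edges flush with the underside of the top and their outer faces flush with the legs' outer faces.

B is a rectangular picture frame lying in the x–z plane (depth along y). The opening is 386 mm wide (x) by 613 mm tall (z), surrounded by a border 69 mm wide on all four sides. The frame is 33 mm deep and is made of two full-height vertical stiles with two horizontal rails fitted between them.

C is an open storage box with external size 523×309×168 mm and wall thickness 18 mm (the base is also 18 mm thick). The base covers the whole footprint; the four walls stand on the base, with the y-facing walls full-width and the x-facing walls fitting between their inner faces.

The picture frame is against the table's +x side, with their −y faces flush. The open box is on top of the table, centred.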